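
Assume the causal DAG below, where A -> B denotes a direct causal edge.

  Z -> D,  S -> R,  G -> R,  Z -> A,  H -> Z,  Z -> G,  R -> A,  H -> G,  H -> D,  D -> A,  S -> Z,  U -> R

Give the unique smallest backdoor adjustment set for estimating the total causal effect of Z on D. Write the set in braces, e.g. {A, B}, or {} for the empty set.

{H}

Variables eligible for adjustment (non-descendants of Z, excluding Z and D): {H, S, U}.
Backdoor paths from Z to D:
  P1: Z <- S -> R <- G <- H -> D
  P2: Z <- S -> R -> A <- D
  P3: Z <- H -> G -> R -> A <- D
  P4: Z <- H -> D
The empty set is not sufficient: P4 (Z <- H -> D) has no collider blocking it and no conditioned non-collider, so it is open.
Try {H}:
  P1: blocked at collider R (neither it nor any descendant is in the conditioning set).
  P2: blocked at collider A (neither it nor any descendant is in the conditioning set).
  P3: blocked at fork node H ∈ conditioning set.
  P4: blocked at fork node H ∈ conditioning set.
{H} contains no descendant of Z and blocks every backdoor path.
No other singleton works — e.g. {S} leaves P4 open — so {H} is the unique smallest valid adjustment set.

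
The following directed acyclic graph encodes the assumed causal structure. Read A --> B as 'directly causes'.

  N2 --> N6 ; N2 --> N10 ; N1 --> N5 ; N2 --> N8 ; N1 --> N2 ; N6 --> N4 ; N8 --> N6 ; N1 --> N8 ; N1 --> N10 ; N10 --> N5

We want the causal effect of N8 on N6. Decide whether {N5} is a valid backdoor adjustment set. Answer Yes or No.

Backdoor paths from N8 to N6 (paths whose first edge points into N8):
  P1: N8 <- N1 -> N2 -> N6
  P2: N8 <- N1 -> N10 <- N2 -> N6
  P3: N8 <- N1 -> N5 <- N10 <- N2 -> N6
  P4: N8 <- N2 -> N6
Condition 1 (no descendant of N8 in the set): holds — descendants of N8 are {N4, N6}; none are in {N5}.
Condition 2 (every backdoor path blocked by {N5}):
  P1: open — no interior node is in the conditioning set.
  P2: open — collider(s) N10 are conditioned on (or have a conditioned descendant) and no non-collider on the path is in the set.
  P3: open — collider(s) N5 are conditioned on (or have a conditioned descendant) and no non-collider on the path is in the set.
  P4: open — no interior node is in the conditioning set.
{N5} does not satisfy the backdoor criterion.

No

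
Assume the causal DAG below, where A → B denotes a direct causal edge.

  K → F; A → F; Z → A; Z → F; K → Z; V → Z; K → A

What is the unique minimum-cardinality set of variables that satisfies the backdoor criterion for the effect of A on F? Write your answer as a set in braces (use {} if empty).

Variables eligible for adjustment (non-descendants of A, excluding A and F): {K, V, Z}.
Backdoor paths from A to F:
  P1: A <- K -> Z -> F
  P2: A <- K -> F
  P3: A <- Z <- K -> F
  P4: A <- Z -> F
The empty set is not sufficient: P1 (A <- K -> Z -> F) has no collider blocking it and no conditioned non-collider, so it is open.
Try {K, Z}:
  P1: blocked at fork node K ∈ conditioning set.
  P2: blocked at fork node K ∈ conditioning set.
  P3: blocked at chain node Z ∈ conditioning set.
  P4: blocked at fork node Z ∈ conditioning set.
{K, Z} contains no descendant of A and blocks every backdoor path.
Every element of {K, Z} is needed (dropping K leaves P2 open; dropping Z leaves P4 open), so no proper subset is valid.
Among all size-2 subsets of the eligible variables, only {K, Z} blocks every backdoor path, so it is the unique smallest valid adjustment set.

{K, Z}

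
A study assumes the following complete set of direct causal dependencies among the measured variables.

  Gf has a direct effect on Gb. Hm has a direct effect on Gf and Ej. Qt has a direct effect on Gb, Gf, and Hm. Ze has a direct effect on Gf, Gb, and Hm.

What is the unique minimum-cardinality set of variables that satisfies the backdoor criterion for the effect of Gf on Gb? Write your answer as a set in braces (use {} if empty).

Variables eligible for adjustment (non-descendants of Gf, excluding Gf and Gb): {Ej, Hm, Qt, Ze}.
Backdoor paths from Gf to Gb:
  P1: Gf <- Qt -> Hm <- Ze -> Gb
  P2: Gf <- Qt -> Gb
  P3: Gf <- Ze -> Hm <- Qt -> Gb
  P4: Gf <- Ze -> Gb
  P5: Gf <- Hm <- Qt -> Gb
  P6: Gf <- Hm <- Ze -> Gb
The empty set is not sufficient: P2 (Gf <- Qt -> Gb) has no collider blocking it and no conditioned non-collider, so it is open.
Try {Qt, Ze}:
  P1: blocked at fork node Qt ∈ conditioning set.
  P2: blocked at fork node Qt ∈ conditioning set.
  P3: blocked at fork node Ze ∈ conditioning set.
  P4: blocked at fork node Ze ∈ conditioning set.
  P5: blocked at fork node Qt ∈ conditioning set.
  P6: blocked at fork node Ze ∈ conditioning set.
{Qt, Ze} contains no descendant of Gf and blocks every backdoor path.
Every element of {Qt, Ze} is needed (dropping Qt leaves P2 open; dropping Ze leaves P4 open), so no proper subset is valid.
Among all size-2 subsets of the eligible variables, only {Qt, Ze} blocks every backdoor path, so it is the unique smallest valid adjustment set.

{Qt, Ze}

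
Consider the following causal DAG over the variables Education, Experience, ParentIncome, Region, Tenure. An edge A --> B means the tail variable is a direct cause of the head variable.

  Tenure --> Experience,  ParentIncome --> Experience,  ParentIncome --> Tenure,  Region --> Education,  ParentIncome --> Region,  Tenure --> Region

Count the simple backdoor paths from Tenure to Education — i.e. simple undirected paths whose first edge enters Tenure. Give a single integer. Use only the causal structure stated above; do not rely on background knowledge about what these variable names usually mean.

1

A backdoor path from Tenure to Education is any simple undirected path whose first edge points into Tenure (i.e. leaves Tenure via a parent).
Parents of Tenure: {ParentIncome}.
Enumerating:
  P1: Tenure <- ParentIncome -> Region -> Education
That exhausts the simple backdoor paths. Count: 1.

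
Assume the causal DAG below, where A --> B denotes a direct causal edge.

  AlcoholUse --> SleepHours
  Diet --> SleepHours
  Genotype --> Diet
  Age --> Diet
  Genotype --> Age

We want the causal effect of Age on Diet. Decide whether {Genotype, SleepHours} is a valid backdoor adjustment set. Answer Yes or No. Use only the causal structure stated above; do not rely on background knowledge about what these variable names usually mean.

Backdoor paths from Age to Diet (paths whose first edge points into Age):
  P1: Age <- Genotype -> Diet
Condition 1 (no descendant of Age in the set): FAILS — SleepHours is a descendant of Age.
Condition 2 (every backdoor path blocked by {Genotype, SleepHours}):
  P1: blocked at fork node Genotype ∈ conditioning set.
{Genotype, SleepHours} does not satisfy the backdoor criterion.

No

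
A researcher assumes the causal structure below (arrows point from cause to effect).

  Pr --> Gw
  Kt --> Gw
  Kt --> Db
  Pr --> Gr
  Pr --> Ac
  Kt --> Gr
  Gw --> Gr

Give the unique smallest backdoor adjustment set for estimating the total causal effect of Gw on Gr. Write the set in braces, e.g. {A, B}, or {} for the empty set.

Variables eligible for adjustment (non-descendants of Gw, excluding Gw and Gr): {Ac, Db, Kt, Pr}.
Backdoor paths from Gw to Gr:
  P1: Gw <- Kt -> Gr
  P2: Gw <- Pr -> Gr
The empty set is not sufficient: P1 (Gw <- Kt -> Gr) has no collider blocking it and no conditioned non-collider, so it is open.
Try {Kt, Pr}:
  P1: blocked at fork node Kt ∈ conditioning set.
  P2: blocked at fork node Pr ∈ conditioning set.
{Kt, Pr} contains no descendant of Gw and blocks every backdoor path.
Every element of {Kt, Pr} is needed (dropping Kt leaves P1 open; dropping Pr leaves P2 open), so no proper subset is valid.
Among all size-2 subsets of the eligible variables, only {Kt, Pr} blocks every backdoor path, so it is the unique smallest valid adjustment set.

{Kt, Pr}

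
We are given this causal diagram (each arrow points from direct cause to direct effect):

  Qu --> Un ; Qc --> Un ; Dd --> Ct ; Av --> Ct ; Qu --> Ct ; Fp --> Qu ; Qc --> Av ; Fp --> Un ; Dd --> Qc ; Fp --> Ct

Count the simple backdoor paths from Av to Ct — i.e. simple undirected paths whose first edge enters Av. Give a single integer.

5

A backdoor path from Av to Ct is any simple undirected path whose first edge points into Av (i.e. leaves Av via a parent).
Parents of Av: {Qc}.
Enumerating:
  P1: Av <- Qc <- Dd -> Ct
  P2: Av <- Qc -> Un <- Fp -> Qu -> Ct
  P3: Av <- Qc -> Un <- Fp -> Ct
  P4: Av <- Qc -> Un <- Qu <- Fp -> Ct
  P5: Av <- Qc -> Un <- Qu -> Ct
That exhausts the simple backdoor paths. Count: 5.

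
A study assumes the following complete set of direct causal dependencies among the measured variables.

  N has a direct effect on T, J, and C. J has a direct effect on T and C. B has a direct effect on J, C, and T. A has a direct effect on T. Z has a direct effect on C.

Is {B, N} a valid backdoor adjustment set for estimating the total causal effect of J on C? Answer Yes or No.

Yes

Backdoor paths from J to C (paths whose first edge points into J):
  P1: J <- N -> C
  P2: J <- N -> T <- B -> C
  P3: J <- B -> C
  P4: J <- B -> T <- N -> C
Condition 1 (no descendant of J in the set): holds — descendants of J are {C, T}; none are in {B, N}.
Condition 2 (every backdoor path blocked by {B, N}):
  P1: blocked at fork node N ∈ conditioning set.
  P2: blocked at fork node N ∈ conditioning set.
  P3: blocked at fork node B ∈ conditioning set.
  P4: blocked at fork node B ∈ conditioning set.
{B, N} satisfies the backdoor criterion.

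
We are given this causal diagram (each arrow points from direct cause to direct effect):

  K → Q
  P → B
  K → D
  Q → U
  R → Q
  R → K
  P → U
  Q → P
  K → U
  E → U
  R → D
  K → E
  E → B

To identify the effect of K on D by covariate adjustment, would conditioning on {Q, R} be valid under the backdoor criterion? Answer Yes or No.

No

Backdoor paths from K to D (paths whose first edge points into K):
  P1: K <- R -> D
Condition 1 (no descendant of K in the set): FAILS — Q is a descendant of K.
Condition 2 (every backdoor path blocked by {Q, R}):
  P1: blocked at fork node R ∈ conditioning set.
{Q, R} does not satisfy the backdoor criterion.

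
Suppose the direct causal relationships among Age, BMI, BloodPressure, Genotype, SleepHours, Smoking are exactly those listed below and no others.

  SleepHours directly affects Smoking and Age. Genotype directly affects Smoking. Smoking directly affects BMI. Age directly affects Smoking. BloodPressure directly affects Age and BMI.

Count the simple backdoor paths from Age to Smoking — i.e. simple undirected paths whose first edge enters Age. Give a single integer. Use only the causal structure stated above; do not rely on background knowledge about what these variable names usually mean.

A backdoor path from Age to Smoking is any simple undirected path whose first edge points into Age (i.e. leaves Age via a parent).
Parents of Age: {BloodPressure, SleepHours}.
Enumerating:
  P1: Age <- BloodPressure -> BMI <- Smoking
  P2: Age <- SleepHours -> Smoking
That exhausts the simple backdoor paths. Count: 2.

2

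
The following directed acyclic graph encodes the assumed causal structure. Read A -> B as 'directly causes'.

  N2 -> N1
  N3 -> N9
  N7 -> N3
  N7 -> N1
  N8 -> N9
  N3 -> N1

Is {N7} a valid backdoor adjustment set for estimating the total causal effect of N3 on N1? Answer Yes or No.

Backdoor paths from N3 to N1 (paths whose first edge points into N3):
  P1: N3 <- N7 -> N1
Condition 1 (no descendant of N3 in the set): holds — descendants of N3 are {N1, N9}; none are in {N7}.
Condition 2 (every backdoor path blocked by {N7}):
  P1: blocked at fork node N7 ∈ conditioning set.
{N7} satisfies the backdoor criterion.

Yes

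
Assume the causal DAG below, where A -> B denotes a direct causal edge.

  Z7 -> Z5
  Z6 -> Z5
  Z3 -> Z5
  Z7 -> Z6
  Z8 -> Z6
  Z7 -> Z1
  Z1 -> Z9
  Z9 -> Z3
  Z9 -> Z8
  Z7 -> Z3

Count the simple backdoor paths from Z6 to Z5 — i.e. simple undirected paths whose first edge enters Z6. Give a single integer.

7

A backdoor path from Z6 to Z5 is any simple undirected path whose first edge points into Z6 (i.e. leaves Z6 via a parent).
Parents of Z6: {Z7, Z8}.
Enumerating:
  P1: Z6 <- Z7 -> Z1 -> Z9 -> Z3 -> Z5
  P2: Z6 <- Z7 -> Z3 -> Z5
  P3: Z6 <- Z7 -> Z5
  P4: Z6 <- Z8 <- Z9 <- Z1 <- Z7 -> Z3 -> Z5
  P5: Z6 <- Z8 <- Z9 <- Z1 <- Z7 -> Z5
  P6: Z6 <- Z8 <- Z9 -> Z3 <- Z7 -> Z5
  P7: Z6 <- Z8 <- Z9 -> Z3 -> Z5
That exhausts the simple backdoor paths. Count: 7.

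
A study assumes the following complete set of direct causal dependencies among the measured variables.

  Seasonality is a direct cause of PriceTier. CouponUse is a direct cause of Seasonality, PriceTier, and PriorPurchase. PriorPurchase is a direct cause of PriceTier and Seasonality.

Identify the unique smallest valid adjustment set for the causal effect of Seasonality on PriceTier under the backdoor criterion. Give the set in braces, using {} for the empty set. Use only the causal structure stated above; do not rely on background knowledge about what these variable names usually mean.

Variables eligible for adjustment (non-descendants of Seasonality, excluding Seasonality and PriceTier): {CouponUse, PriorPurchase}.
Backdoor paths from Seasonality to PriceTier:
  P1: Seasonality <- CouponUse -> PriorPurchase -> PriceTier
  P2: Seasonality <- CouponUse -> PriceTier
  P3: Seasonality <- PriorPurchase <- CouponUse -> PriceTier
  P4: Seasonality <- PriorPurchase -> PriceTier
The empty set is not sufficient: P1 (Seasonality <- CouponUse -> PriorPurchase -> PriceTier) has no collider blocking it and no conditioned non-collider, so it is open.
Try {CouponUse, PriorPurchase}:
  P1: blocked at fork node CouponUse ∈ conditioning set.
  P2: blocked at fork node CouponUse ∈ conditioning set.
  P3: blocked at chain node PriorPurchase ∈ conditioning set.
  P4: blocked at fork node PriorPurchase ∈ conditioning set.
{CouponUse, PriorPurchase} contains no descendant of Seasonality and blocks every backdoor path.
Every element of {CouponUse, PriorPurchase} is needed (dropping CouponUse leaves P2 open; dropping PriorPurchase leaves P4 open), so no proper subset is valid.
Among all size-2 subsets of the eligible variables, only {CouponUse, PriorPurchase} blocks every backdoor path, so it is the unique smallest valid adjustment set.

{CouponUse, PriorPurchase}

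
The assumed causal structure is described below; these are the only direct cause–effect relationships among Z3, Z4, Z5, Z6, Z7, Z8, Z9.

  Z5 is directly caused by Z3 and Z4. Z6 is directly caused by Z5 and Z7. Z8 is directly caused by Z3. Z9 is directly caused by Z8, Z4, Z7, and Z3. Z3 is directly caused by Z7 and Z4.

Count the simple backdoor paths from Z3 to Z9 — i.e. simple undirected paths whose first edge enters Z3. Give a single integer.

A backdoor path from Z3 to Z9 is any simple undirected path whose first edge points into Z3 (i.e. leaves Z3 via a parent).
Parents of Z3: {Z4, Z7}.
Enumerating:
  P1: Z3 <- Z7 -> Z6 <- Z5 <- Z4 -> Z9
  P2: Z3 <- Z7 -> Z9
  P3: Z3 <- Z4 -> Z5 -> Z6 <- Z7 -> Z9
  P4: Z3 <- Z4 -> Z9
That exhausts the simple backdoor paths. Count: 4.

4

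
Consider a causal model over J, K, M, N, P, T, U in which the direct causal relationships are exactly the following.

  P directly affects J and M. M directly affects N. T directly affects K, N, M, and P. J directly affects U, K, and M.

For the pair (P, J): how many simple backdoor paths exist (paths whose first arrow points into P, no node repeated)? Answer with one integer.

A backdoor path from P to J is any simple undirected path whose first edge points into P (i.e. leaves P via a parent).
Parents of P: {T}.
Enumerating:
  P1: P <- T -> M <- J
  P2: P <- T -> K <- J
  P3: P <- T -> N <- M <- J
That exhausts the simple backdoor paths. Count: 3.

3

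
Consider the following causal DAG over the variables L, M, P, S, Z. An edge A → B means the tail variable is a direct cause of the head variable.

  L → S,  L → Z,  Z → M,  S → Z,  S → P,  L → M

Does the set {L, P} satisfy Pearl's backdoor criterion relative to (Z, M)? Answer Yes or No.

Backdoor paths from Z to M (paths whose first edge points into Z):
  P1: Z <- L -> M
  P2: Z <- S <- L -> M
Condition 1 (no descendant of Z in the set): holds — descendants of Z are {M}; none are in {L, P}.
Condition 2 (every backdoor path blocked by {L, P}):
  P1: blocked at fork node L ∈ conditioning set.
  P2: blocked at fork node L ∈ conditioning set.
{L, P} satisfies the backdoor criterion.

Yes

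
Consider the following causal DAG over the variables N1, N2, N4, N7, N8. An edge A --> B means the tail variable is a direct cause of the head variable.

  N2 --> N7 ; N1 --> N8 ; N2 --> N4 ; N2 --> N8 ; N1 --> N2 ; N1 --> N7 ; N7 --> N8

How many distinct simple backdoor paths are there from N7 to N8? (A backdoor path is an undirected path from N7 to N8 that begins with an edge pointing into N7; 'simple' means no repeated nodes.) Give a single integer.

4

A backdoor path from N7 to N8 is any simple undirected path whose first edge points into N7 (i.e. leaves N7 via a parent).
Parents of N7: {N1, N2}.
Enumerating:
  P1: N7 <- N1 -> N2 -> N8
  P2: N7 <- N1 -> N8
  P3: N7 <- N2 <- N1 -> N8
  P4: N7 <- N2 -> N8
That exhausts the simple backdoor paths. Count: 4.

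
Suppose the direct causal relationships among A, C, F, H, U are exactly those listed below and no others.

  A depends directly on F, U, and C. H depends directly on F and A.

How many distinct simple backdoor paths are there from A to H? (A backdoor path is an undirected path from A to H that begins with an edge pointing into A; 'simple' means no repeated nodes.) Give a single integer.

1

A backdoor path from A to H is any simple undirected path whose first edge points into A (i.e. leaves A via a parent).
Parents of A: {C, F, U}.
Enumerating:
  P1: A <- F -> H
That exhausts the simple backdoor paths. Count: 1.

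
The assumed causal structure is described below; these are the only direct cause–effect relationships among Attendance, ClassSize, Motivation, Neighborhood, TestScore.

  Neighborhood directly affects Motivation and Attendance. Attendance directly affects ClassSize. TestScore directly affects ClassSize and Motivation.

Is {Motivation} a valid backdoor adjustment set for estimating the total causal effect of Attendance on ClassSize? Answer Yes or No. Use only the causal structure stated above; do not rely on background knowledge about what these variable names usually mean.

No

Backdoor paths from Attendance to ClassSize (paths whose first edge points into Attendance):
  P1: Attendance <- Neighborhood -> Motivation <- TestScore -> ClassSize
Condition 1 (no descendant of Attendance in the set): holds — descendants of Attendance are {ClassSize}; none are in {Motivation}.
Condition 2 (every backdoor path blocked by {Motivation}):
  P1: open — collider(s) Motivation are conditioned on (or have a conditioned descendant) and no non-collider on the path is in the set.
{Motivation} does not satisfy the backdoor criterion.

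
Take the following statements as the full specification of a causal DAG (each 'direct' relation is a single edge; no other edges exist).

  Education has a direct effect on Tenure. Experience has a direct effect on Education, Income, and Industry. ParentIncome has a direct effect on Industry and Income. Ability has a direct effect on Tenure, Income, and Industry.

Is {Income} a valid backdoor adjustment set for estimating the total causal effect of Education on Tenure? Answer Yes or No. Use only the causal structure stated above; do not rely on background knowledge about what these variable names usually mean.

No

Backdoor paths from Education to Tenure (paths whose first edge points into Education):
  P1: Education <- Experience -> Industry <- Ability -> Tenure
  P2: Education <- Experience -> Industry <- ParentIncome -> Income <- Ability -> Tenure
  P3: Education <- Experience -> Income <- Ability -> Tenure
  P4: Education <- Experience -> Income <- ParentIncome -> Industry <- Ability -> Tenure
Condition 1 (no descendant of Education in the set): holds — descendants of Education are {Tenure}; none are in {Income}.
Condition 2 (every backdoor path blocked by {Income}):
  P1: blocked at collider Industry (neither it nor any descendant is in the conditioning set).
  P2: blocked at collider Industry (neither it nor any descendant is in the conditioning set).
  P3: open — collider(s) Income are conditioned on (or have a conditioned descendant) and no non-collider on the path is in the set.
  P4: blocked at collider Industry (neither it nor any descendant is in the conditioning set).
{Income} does not satisfy the backdoor criterion.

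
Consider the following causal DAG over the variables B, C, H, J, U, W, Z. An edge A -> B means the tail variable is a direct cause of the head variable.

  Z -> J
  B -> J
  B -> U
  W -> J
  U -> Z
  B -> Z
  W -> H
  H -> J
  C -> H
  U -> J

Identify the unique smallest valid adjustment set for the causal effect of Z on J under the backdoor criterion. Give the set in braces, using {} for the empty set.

{B, U}

Variables eligible for adjustment (non-descendants of Z, excluding Z and J): {B, C, H, U, W}.
Backdoor paths from Z to J:
  P1: Z <- B -> U -> J
  P2: Z <- B -> J
  P3: Z <- U <- B -> J
  P4: Z <- U -> J
The empty set is not sufficient: P1 (Z <- B -> U -> J) has no collider blocking it and no conditioned non-collider, so it is open.
Try {B, U}:
  P1: blocked at fork node B ∈ conditioning set.
  P2: blocked at fork node B ∈ conditioning set.
  P3: blocked at chain node U ∈ conditioning set.
  P4: blocked at fork node U ∈ conditioning set.
{B, U} contains no descendant of Z and blocks every backdoor path.
Every element of {B, U} is needed (dropping B leaves P2 open; dropping U leaves P4 open), so no proper subset is valid.
Among all size-2 subsets of the eligible variables, only {B, U} blocks every backdoor path, so it is the unique smallest valid adjustment set.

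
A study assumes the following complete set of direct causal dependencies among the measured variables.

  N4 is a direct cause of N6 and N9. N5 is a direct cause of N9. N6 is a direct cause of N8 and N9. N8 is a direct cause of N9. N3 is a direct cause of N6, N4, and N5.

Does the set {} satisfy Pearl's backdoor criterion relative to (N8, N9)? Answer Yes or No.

Backdoor paths from N8 to N9 (paths whose first edge points into N8):
  P1: N8 <- N6 <- N3 -> N5 -> N9
  P2: N8 <- N6 <- N3 -> N4 -> N9
  P3: N8 <- N6 <- N4 <- N3 -> N5 -> N9
  P4: N8 <- N6 <- N4 -> N9
  P5: N8 <- N6 -> N9
Condition 1 (no descendant of N8 in the set): holds — descendants of N8 are {N9}; none are in {}.
Condition 2 (every backdoor path blocked by {}):
  P1: open — no interior node is in the conditioning set.
  P2: open — no interior node is in the conditioning set.
  P3: open — no interior node is in the conditioning set.
  P4: open — no interior node is in the conditioning set.
  P5: open — no interior node is in the conditioning set.
{} does not satisfy the backdoor criterion.

No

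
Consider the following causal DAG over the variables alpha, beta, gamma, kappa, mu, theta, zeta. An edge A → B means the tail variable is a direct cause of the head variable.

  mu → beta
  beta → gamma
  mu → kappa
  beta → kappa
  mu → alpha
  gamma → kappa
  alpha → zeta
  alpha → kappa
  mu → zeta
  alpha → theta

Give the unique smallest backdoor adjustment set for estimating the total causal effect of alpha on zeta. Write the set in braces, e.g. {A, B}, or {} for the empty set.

Variables eligible for adjustment (non-descendants of alpha, excluding alpha and zeta): {beta, gamma, mu}.
Backdoor paths from alpha to zeta:
  P1: alpha <- mu -> zeta
The empty set is not sufficient: P1 (alpha <- mu -> zeta) has no collider blocking it and no conditioned non-collider, so it is open.
Try {mu}:
  P1: blocked at fork node mu ∈ conditioning set.
{mu} contains no descendant of alpha and blocks every backdoor path.
No other singleton works — e.g. {beta} leaves P1 open — so {mu} is the unique smallest valid adjustment set.

{mu}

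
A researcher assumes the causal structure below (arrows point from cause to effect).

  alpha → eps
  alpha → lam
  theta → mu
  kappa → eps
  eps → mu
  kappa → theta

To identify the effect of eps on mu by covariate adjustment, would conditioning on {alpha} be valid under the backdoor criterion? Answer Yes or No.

Backdoor paths from eps to mu (paths whose first edge points into eps):
  P1: eps <- kappa -> theta -> mu
Condition 1 (no descendant of eps in the set): holds — descendants of eps are {mu}; none are in {alpha}.
Condition 2 (every backdoor path blocked by {alpha}):
  P1: open — no interior node is in the conditioning set.
{alpha} does not satisfy the backdoor criterion.

No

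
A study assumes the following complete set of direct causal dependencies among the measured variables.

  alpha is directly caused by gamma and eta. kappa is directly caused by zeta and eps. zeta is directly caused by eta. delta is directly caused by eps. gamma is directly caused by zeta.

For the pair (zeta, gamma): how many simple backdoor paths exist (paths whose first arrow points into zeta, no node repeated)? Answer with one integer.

1

A backdoor path from zeta to gamma is any simple undirected path whose first edge points into zeta (i.e. leaves zeta via a parent).
Parents of zeta: {eta}.
Enumerating:
  P1: zeta <- eta -> alpha <- gamma
That exhausts the simple backdoor paths. Count: 1.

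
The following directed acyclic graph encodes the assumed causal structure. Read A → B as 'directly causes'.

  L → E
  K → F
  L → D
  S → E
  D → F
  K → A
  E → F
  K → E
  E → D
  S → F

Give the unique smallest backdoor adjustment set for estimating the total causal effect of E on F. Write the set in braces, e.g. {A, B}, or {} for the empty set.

{K, L, S}

Variables eligible for adjustment (non-descendants of E, excluding E and F): {A, K, L, S}.
Backdoor paths from E to F:
  P1: E <- L -> D -> F
  P2: E <- S -> F
  P3: E <- K -> F
The empty set is not sufficient: P1 (E <- L -> D -> F) has no collider blocking it and no conditioned non-collider, so it is open.
Try {K, L, S}:
  P1: blocked at fork node L ∈ conditioning set.
  P2: blocked at fork node S ∈ conditioning set.
  P3: blocked at fork node K ∈ conditioning set.
{K, L, S} contains no descendant of E and blocks every backdoor path.
Every element of {K, L, S} is needed (dropping K leaves P3 open; dropping L leaves P1 open; dropping S leaves P2 open), so no proper subset is valid.
Among all size-3 subsets of the eligible variables, only {K, L, S} blocks every backdoor path, so it is the unique smallest valid adjustment set.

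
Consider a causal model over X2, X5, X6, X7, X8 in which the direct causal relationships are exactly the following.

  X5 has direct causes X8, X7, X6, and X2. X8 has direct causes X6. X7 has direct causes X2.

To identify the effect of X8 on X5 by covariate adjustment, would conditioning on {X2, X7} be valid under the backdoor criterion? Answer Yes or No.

No

Backdoor paths from X8 to X5 (paths whose first edge points into X8):
  P1: X8 <- X6 -> X5
Condition 1 (no descendant of X8 in the set): holds — descendants of X8 are {X5}; none are in {X2, X7}.
Condition 2 (every backdoor path blocked by {X2, X7}):
  P1: open — no interior node is in the conditioning set.
{X2, X7} does not satisfy the backdoor criterion.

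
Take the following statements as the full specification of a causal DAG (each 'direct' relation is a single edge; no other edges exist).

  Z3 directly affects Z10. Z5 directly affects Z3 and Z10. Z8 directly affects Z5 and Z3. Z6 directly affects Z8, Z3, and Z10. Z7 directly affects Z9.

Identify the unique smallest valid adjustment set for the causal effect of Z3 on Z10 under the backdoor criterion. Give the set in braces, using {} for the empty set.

{Z5, Z6}

Variables eligible for adjustment (non-descendants of Z3, excluding Z3 and Z10): {Z5, Z6, Z7, Z8, Z9}.
Backdoor paths from Z3 to Z10:
  P1: Z3 <- Z6 -> Z8 -> Z5 -> Z10
  P2: Z3 <- Z6 -> Z10
  P3: Z3 <- Z8 <- Z6 -> Z10
  P4: Z3 <- Z8 -> Z5 -> Z10
  P5: Z3 <- Z5 <- Z8 <- Z6 -> Z10
  P6: Z3 <- Z5 -> Z10
The empty set is not sufficient: P1 (Z3 <- Z6 -> Z8 -> Z5 -> Z10) has no collider blocking it and no conditioned non-collider, so it is open.
Try {Z5, Z6}:
  P1: blocked at fork node Z6 ∈ conditioning set.
  P2: blocked at fork node Z6 ∈ conditioning set.
  P3: blocked at fork node Z6 ∈ conditioning set.
  P4: blocked at chain node Z5 ∈ conditioning set.
  P5: blocked at chain node Z5 ∈ conditioning set.
  P6: blocked at fork node Z5 ∈ conditioning set.
{Z5, Z6} contains no descendant of Z3 and blocks every backdoor path.
Every element of {Z5, Z6} is needed (dropping Z5 leaves P4 open; dropping Z6 leaves P2 open), so no proper subset is valid.
Among all size-2 subsets of the eligible variables, only {Z5, Z6} blocks every backdoor path, so it is the unique smallest valid adjustment set.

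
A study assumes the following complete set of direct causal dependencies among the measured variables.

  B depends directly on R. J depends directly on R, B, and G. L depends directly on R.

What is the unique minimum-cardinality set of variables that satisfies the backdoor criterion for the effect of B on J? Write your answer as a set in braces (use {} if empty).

Variables eligible for adjustment (non-descendants of B, excluding B and J): {G, L, R}.
Backdoor paths from B to J:
  P1: B <- R -> J
The empty set is not sufficient: P1 (B <- R -> J) has no collider blocking it and no conditioned non-collider, so it is open.
Try {R}:
  P1: blocked at fork node R ∈ conditioning set.
{R} contains no descendant of B and blocks every backdoor path.
No other singleton works — e.g. {G} leaves P1 open — so {R} is the unique smallest valid adjustment set.

{R}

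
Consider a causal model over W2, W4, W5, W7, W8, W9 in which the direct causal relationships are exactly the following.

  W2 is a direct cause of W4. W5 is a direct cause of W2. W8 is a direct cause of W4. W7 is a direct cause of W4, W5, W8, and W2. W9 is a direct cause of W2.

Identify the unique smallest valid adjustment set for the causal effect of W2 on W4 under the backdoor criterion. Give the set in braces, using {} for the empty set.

Variables eligible for adjustment (non-descendants of W2, excluding W2 and W4): {W5, W7, W8, W9}.
Backdoor paths from W2 to W4:
  P1: W2 <- W7 -> W8 -> W4
  P2: W2 <- W7 -> W4
  P3: W2 <- W5 <- W7 -> W8 -> W4
  P4: W2 <- W5 <- W7 -> W4
The empty set is not sufficient: P1 (W2 <- W7 -> W8 -> W4) has no collider blocking it and no conditioned non-collider, so it is open.
Try {W7}:
  P1: blocked at fork node W7 ∈ conditioning set.
  P2: blocked at fork node W7 ∈ conditioning set.
  P3: blocked at fork node W7 ∈ conditioning set.
  P4: blocked at fork node W7 ∈ conditioning set.
{W7} contains no descendant of W2 and blocks every backdoor path.
No other singleton works — e.g. {W8} leaves P2 open — so {W7} is the unique smallest valid adjustment set.

{W7}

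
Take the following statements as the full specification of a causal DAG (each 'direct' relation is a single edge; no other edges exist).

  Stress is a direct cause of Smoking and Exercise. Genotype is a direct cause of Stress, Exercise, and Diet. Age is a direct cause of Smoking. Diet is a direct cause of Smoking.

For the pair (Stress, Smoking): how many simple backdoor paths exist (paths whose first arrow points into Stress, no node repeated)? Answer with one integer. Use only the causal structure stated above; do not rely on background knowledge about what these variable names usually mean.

A backdoor path from Stress to Smoking is any simple undirected path whose first edge points into Stress (i.e. leaves Stress via a parent).
Parents of Stress: {Genotype}.
Enumerating:
  P1: Stress <- Genotype -> Diet -> Smoking
That exhausts the simple backdoor paths. Count: 1.

1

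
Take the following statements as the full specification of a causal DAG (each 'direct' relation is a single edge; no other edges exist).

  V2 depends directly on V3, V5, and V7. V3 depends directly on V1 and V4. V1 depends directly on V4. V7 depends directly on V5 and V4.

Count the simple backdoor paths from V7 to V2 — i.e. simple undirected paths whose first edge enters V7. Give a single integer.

A backdoor path from V7 to V2 is any simple undirected path whose first edge points into V7 (i.e. leaves V7 via a parent).
Parents of V7: {V4, V5}.
Enumerating:
  P1: V7 <- V5 -> V2
  P2: V7 <- V4 -> V1 -> V3 -> V2
  P3: V7 <- V4 -> V3 -> V2
That exhausts the simple backdoor paths. Count: 3.

3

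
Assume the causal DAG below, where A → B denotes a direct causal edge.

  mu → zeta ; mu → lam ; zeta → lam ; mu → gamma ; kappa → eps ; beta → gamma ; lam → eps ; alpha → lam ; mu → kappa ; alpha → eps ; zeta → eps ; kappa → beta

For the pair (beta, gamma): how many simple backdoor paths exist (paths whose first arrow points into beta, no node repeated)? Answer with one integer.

7

A backdoor path from beta to gamma is any simple undirected path whose first edge points into beta (i.e. leaves beta via a parent).
Parents of beta: {kappa}.
Enumerating:
  P1: beta <- kappa <- mu -> gamma
  P2: beta <- kappa -> eps <- alpha -> lam <- mu -> gamma
  P3: beta <- kappa -> eps <- alpha -> lam <- zeta <- mu -> gamma
  P4: beta <- kappa -> eps <- zeta <- mu -> gamma
  P5: beta <- kappa -> eps <- zeta -> lam <- mu -> gamma
  P6: beta <- kappa -> eps <- lam <- mu -> gamma
  P7: beta <- kappa -> eps <- lam <- zeta <- mu -> gamma
That exhausts the simple backdoor paths. Count: 7.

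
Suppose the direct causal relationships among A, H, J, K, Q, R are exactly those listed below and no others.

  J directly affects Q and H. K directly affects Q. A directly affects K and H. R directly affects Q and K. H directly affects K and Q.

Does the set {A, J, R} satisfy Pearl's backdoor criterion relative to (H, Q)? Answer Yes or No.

Backdoor paths from H to Q (paths whose first edge points into H):
  P1: H <- J -> Q
  P2: H <- A -> K <- R -> Q
  P3: H <- A -> K -> Q
Condition 1 (no descendant of H in the set): holds — descendants of H are {K, Q}; none are in {A, J, R}.
Condition 2 (every backdoor path blocked by {A, J, R}):
  P1: blocked at fork node J ∈ conditioning set.
  P2: blocked at fork node A ∈ conditioning set.
  P3: blocked at fork node A ∈ conditioning set.
{A, J, R} satisfies the backdoor criterion.

Yes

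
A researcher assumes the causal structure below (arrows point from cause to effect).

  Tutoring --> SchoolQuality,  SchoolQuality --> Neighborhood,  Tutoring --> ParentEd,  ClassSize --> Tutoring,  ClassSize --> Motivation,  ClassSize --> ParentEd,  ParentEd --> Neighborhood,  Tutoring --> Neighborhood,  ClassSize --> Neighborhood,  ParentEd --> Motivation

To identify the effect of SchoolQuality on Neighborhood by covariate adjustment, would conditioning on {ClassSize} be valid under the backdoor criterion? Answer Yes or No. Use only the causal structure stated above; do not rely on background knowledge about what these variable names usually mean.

No

Backdoor paths from SchoolQuality to Neighborhood (paths whose first edge points into SchoolQuality):
  P1: SchoolQuality <- Tutoring <- ClassSize -> ParentEd -> Neighborhood
  P2: SchoolQuality <- Tutoring <- ClassSize -> Motivation <- ParentEd -> Neighborhood
  P3: SchoolQuality <- Tutoring <- ClassSize -> Neighborhood
  P4: SchoolQuality <- Tutoring -> ParentEd <- ClassSize -> Neighborhood
  P5: SchoolQuality <- Tutoring -> ParentEd -> Motivation <- ClassSize -> Neighborhood
  P6: SchoolQuality <- Tutoring -> ParentEd -> Neighborhood
  P7: SchoolQuality <- Tutoring -> Neighborhood
Condition 1 (no descendant of SchoolQuality in the set): holds — descendants of SchoolQuality are {Neighborhood}; none are in {ClassSize}.
Condition 2 (every backdoor path blocked by {ClassSize}):
  P1: blocked at fork node ClassSize ∈ conditioning set.
  P2: blocked at fork node ClassSize ∈ conditioning set.
  P3: blocked at fork node ClassSize ∈ conditioning set.
  P4: blocked at collider ParentEd (neither it nor any descendant is in the conditioning set).
  P5: blocked at collider Motivation (neither it nor any descendant is in the conditioning set).
  P6: open — no interior node is in the conditioning set.
  P7: open — no interior node is in the conditioning set.
{ClassSize} does not satisfy the backdoor criterion.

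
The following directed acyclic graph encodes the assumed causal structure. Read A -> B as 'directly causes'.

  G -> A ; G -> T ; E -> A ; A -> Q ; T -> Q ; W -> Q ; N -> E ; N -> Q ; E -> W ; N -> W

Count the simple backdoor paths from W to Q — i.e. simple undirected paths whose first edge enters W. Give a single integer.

6

A backdoor path from W to Q is any simple undirected path whose first edge points into W (i.e. leaves W via a parent).
Parents of W: {E, N}.
Enumerating:
  P1: W <- N -> E -> A <- G -> T -> Q
  P2: W <- N -> E -> A -> Q
  P3: W <- N -> Q
  P4: W <- E <- N -> Q
  P5: W <- E -> A <- G -> T -> Q
  P6: W <- E -> A -> Q
That exhausts the simple backdoor paths. Count: 6.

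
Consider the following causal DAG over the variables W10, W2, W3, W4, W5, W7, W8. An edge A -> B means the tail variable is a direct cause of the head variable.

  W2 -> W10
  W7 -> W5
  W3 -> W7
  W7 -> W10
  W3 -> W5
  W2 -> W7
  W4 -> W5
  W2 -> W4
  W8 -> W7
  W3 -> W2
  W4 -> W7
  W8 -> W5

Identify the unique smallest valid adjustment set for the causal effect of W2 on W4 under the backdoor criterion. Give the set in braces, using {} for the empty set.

{}

Variables eligible for adjustment (non-descendants of W2, excluding W2 and W4): {W3, W8}.
Backdoor paths from W2 to W4:
  P1: W2 <- W3 -> W7 <- W4
  P2: W2 <- W3 -> W7 <- W8 -> W5 <- W4
  P3: W2 <- W3 -> W7 -> W5 <- W4
  P4: W2 <- W3 -> W5 <- W4
  P5: W2 <- W3 -> W5 <- W8 -> W7 <- W4
  P6: W2 <- W3 -> W5 <- W7 <- W4
Each backdoor path contains an unconditioned collider, so every path is already blocked with the empty conditioning set:
  P1: blocked at collider W7 (neither it nor any descendant is in the conditioning set).
  P2: blocked at collider W7 (neither it nor any descendant is in the conditioning set).
  P3: blocked at collider W5 (neither it nor any descendant is in the conditioning set).
  P4: blocked at collider W5 (neither it nor any descendant is in the conditioning set).
  P5: blocked at collider W5 (neither it nor any descendant is in the conditioning set).
  P6: blocked at collider W5 (neither it nor any descendant is in the conditioning set).
The empty set is therefore the unique smallest valid set.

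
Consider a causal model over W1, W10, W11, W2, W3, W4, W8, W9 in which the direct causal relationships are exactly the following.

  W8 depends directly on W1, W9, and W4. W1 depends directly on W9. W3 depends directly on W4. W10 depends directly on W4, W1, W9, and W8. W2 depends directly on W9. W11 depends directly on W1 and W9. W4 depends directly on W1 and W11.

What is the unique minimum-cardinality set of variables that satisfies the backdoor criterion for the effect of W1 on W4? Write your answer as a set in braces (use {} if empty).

Variables eligible for adjustment (non-descendants of W1, excluding W1 and W4): {W2, W9}.
Backdoor paths from W1 to W4:
  P1: W1 <- W9 -> W11 -> W4
  P2: W1 <- W9 -> W8 <- W4
  P3: W1 <- W9 -> W8 -> W10 <- W4
  P4: W1 <- W9 -> W10 <- W4
  P5: W1 <- W9 -> W10 <- W8 <- W4
The empty set is not sufficient: P1 (W1 <- W9 -> W11 -> W4) has no collider blocking it and no conditioned non-collider, so it is open.
Try {W9}:
  P1: blocked at fork node W9 ∈ conditioning set.
  P2: blocked at fork node W9 ∈ conditioning set.
  P3: blocked at fork node W9 ∈ conditioning set.
  P4: blocked at fork node W9 ∈ conditioning set.
  P5: blocked at fork node W9 ∈ conditioning set.
{W9} contains no descendant of W1 and blocks every backdoor path.
No other singleton works — e.g. {W2} leaves P1 open — so {W9} is the unique smallest valid adjustment set.

{W9}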